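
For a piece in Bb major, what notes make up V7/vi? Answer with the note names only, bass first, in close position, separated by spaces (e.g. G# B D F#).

D F# A C

The slash means an applied dominant: we want the dominant of vi. In Bb major, vi is G minor, and its dominant is built on D.
Building a dominant seventh chord on D gives D-F#-A-C.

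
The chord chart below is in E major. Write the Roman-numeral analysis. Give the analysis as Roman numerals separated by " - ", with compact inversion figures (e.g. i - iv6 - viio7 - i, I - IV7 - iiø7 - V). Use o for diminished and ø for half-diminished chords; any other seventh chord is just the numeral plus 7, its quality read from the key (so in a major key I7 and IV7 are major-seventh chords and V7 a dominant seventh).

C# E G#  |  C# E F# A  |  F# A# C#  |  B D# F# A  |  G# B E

C#-E-G#: root C# is the submediant; minor triad there is vi.
C#-E-F#-A: minor seventh chord on F# = scale degree 2 → ii43.
F#-A#-C# is the secondary dominant of V (major triad on F#): V/V.
B-D#-F#-A: root B is the dominant; dominant seventh chord there is V7.
G#-B-E: major triad on E = scale degree 1 → I6.

vi - ii43 - V/V - V7 - I6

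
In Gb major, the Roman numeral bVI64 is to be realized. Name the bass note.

bVI in Gb major has root Ebb; the chord is Ebb-Gb-Bbb.
The figure 64 means second inversion — the fifth is in the bass.

Bbb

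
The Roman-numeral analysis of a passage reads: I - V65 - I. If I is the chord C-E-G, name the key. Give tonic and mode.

C major

The anchor chord is a major triad on C, labeled I.
If C is scale degree 1 and the mode makes that degree carry a major triad, the tonic is C and the mode is major.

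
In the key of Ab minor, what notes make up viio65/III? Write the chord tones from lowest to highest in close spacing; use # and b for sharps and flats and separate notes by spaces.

Db Fb Abb Bb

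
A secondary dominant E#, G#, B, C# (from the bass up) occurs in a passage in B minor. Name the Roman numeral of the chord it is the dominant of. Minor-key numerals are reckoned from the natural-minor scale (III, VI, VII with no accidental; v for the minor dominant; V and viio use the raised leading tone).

V

The chord is a dominant seventh chord on C#.
A dominant resolves down a perfect fifth: C# → F#. In B minor, F# is scale degree 5, i.e. V.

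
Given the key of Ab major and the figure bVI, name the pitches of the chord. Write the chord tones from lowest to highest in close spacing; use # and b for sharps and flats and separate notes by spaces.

Fb Ab Cb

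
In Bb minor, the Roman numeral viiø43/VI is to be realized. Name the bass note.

The applied chord viiø43/VI is rooted on F: F-Ab-Cb-Eb.
The figure 43 means second inversion — the fifth is in the bass.

Cb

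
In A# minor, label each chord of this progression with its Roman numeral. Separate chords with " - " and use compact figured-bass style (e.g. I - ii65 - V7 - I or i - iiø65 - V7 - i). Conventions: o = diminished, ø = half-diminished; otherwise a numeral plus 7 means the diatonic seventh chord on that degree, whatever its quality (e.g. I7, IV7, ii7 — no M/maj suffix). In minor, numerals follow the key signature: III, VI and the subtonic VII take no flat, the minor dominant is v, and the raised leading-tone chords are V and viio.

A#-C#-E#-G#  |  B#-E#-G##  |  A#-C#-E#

i7 - V64 - i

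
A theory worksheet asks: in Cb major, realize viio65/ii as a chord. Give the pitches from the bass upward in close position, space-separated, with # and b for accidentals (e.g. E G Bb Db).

viio65/ii is a secondary leading-tone chord. The target ii is Db in Cb major; the applied chord is rooted a semitone below, on C.
Building a fully diminished seventh chord on C gives C-Eb-Gb-Bbb.
The figured bass 65 indicates first inversion, placing the third (Eb) in the bass: Eb-Gb-Bbb-C.

Eb Gb Bbb C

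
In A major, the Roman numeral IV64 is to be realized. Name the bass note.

IV in A major has root D; the chord is D-F#-A.
The figure 64 means second inversion — the fifth is in the bass.

A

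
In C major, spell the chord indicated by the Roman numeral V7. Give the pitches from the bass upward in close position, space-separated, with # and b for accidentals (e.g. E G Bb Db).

G B D F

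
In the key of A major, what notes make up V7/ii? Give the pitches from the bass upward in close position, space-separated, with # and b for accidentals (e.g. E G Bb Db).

F# A# C# E

V7/ii is a secondary dominant — the dominant seventh of ii. ii in A major is B, so the applied chord's root is F#, a perfect fifth above.
Building a dominant seventh chord on F# gives F#-A#-C#-E.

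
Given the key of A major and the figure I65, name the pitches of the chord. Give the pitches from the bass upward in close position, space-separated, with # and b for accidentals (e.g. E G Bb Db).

C# E G# A

In A major, the tonic is A, and the diatonic chord built there is a major seventh chord.
That chord is spelled A-C#-E-G#.
With the 65 figure the chord is in first inversion; from the bass C# upward in close position it reads C#-E-G#-A.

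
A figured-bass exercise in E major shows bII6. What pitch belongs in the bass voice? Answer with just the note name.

bII in E major has root F; the chord is F-A-C.
The figure 6 means first inversion — the third is in the bass.

A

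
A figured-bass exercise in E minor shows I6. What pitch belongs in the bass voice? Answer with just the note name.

I in E minor has root E; the chord is E-G#-B.
The figure 6 means first inversion — the third is in the bass.

G#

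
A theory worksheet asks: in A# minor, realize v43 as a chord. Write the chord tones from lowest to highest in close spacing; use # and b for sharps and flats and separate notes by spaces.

B# D# E# G#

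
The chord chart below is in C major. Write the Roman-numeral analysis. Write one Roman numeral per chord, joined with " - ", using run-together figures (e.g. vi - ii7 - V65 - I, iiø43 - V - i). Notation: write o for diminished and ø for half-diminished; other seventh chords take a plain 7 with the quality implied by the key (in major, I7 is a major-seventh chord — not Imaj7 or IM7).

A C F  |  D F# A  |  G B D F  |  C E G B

IV6 - V/V - V7 - I7

A-C-F: major triad on F = scale degree 4 → IV6.
D-F#-A: a major triad on D, the applied dominant of V → V/V.
G-B-D-F: root G is the dominant; dominant seventh chord there is V7.
C-E-G-B: major seventh chord on C = scale degree 1 → I7.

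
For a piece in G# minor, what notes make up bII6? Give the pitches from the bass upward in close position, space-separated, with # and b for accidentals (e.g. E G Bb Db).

Scale degree 2 in G# minor is A#; lowering it a half step gives A. bII6 is the Neapolitan sixth — a major triad on the lowered second degree, here in its customary first inversion.
So the chord is A-C#-E, a major triad.
The figured bass 6 indicates first inversion, placing the third (C#) in the bass: C#-E-A.

C# E A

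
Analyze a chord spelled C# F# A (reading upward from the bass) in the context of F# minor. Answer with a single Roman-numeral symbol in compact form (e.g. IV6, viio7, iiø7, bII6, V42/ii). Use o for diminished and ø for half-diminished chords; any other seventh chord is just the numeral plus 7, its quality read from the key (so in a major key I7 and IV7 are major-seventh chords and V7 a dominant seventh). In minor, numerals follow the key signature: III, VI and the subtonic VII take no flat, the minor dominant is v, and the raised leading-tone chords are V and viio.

Stacked in thirds the chord is F#-A-C#: a minor triad on F#.
F# is scale degree 1 in F# minor, and a minor triad on that degree is written i.
With C# in the bass the chord is in second inversion, so the figured bass is 64.

i64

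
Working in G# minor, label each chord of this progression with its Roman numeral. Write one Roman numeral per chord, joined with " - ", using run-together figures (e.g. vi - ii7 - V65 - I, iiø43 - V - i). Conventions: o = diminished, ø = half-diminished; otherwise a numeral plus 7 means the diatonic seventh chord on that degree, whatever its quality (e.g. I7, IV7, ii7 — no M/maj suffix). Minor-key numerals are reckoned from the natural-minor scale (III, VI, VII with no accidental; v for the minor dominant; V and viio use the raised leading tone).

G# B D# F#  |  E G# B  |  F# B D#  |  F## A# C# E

G#-B-D#-F#: root G# is the tonic; minor seventh chord there is i7.
E-G#-B: major triad on E = scale degree 6 → VI.
F#-B-D#: root B is the mediant; major triad there is III64.
F##-A#-C#-E: root F## is the leading tone; fully diminished seventh chord there is viio7.

i7 - VI - III64 - viio7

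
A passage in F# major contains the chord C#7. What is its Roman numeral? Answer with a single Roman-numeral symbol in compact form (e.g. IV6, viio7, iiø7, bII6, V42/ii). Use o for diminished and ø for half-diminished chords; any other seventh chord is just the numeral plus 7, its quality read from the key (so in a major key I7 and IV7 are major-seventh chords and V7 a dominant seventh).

The pitches C#-E#-G#-B form a dominant seventh chord rooted on C#.
C# is scale degree 5 in F# major, and a dominant seventh chord on that degree is written V7.

V7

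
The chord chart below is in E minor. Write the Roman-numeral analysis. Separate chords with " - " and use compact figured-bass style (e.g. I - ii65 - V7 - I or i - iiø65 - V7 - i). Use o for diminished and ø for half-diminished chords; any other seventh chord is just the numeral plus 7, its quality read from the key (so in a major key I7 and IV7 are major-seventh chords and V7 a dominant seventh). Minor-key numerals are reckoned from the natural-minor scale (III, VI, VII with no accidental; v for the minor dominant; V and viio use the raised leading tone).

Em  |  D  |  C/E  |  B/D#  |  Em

Em has root E, degree 1 in E minor, so i.
D: root D is the subtonic; major triad there is VII.
C/E: major triad on C = scale degree 6 → VI6.
B/D#: root B is the dominant; major triad there is V6.
Em: minor triad on E = scale degree 1 → i.

i - VII - VI6 - V6 - i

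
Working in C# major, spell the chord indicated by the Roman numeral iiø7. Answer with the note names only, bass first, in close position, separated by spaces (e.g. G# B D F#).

D# F# A C#

iiø7 is the half-diminished supertonic seventh, borrowed from the parallel minor. In C# major that root is D#.
So the chord is D#-F#-A-C#.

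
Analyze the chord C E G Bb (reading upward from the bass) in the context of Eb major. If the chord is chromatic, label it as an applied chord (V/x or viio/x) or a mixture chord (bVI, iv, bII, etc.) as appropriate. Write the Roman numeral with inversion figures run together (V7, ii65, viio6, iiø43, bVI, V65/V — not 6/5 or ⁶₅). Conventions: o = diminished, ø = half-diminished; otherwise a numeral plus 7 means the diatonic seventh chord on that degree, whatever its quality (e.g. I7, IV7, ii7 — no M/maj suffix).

Stacked in thirds the chord is C-E-G-Bb: a dominant seventh chord on C.
C is not a diatonic chord root with this quality in Eb major, but it lies a perfect fifth above F (ii), so the chord functions as an applied dominant of ii.

V7/ii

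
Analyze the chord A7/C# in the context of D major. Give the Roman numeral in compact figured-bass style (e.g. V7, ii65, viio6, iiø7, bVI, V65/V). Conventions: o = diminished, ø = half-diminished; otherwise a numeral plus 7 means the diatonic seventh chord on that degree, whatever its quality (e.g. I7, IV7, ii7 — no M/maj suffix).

V65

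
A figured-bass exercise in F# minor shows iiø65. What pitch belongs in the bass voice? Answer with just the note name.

B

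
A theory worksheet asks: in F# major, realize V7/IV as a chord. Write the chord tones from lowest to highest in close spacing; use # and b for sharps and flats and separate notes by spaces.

F# A# C# E

The slash means an applied dominant: we want the dominant of IV. In F# major, IV is B major, and its dominant is built on F#.
Building a dominant seventh chord on F# gives F#-A#-C#-E.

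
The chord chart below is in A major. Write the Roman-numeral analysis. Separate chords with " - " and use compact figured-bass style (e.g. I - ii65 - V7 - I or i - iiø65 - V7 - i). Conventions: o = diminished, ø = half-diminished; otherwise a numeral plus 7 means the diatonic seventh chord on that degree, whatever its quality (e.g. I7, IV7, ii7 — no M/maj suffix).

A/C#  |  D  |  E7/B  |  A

A/C# has root A, degree 1 in A major, so I6.
D: major triad on D = scale degree 4 → IV.
E7/B has root E, degree 5 in A major, so V43.
A: root A is the tonic; major triad there is I.

I6 - IV - V43 - I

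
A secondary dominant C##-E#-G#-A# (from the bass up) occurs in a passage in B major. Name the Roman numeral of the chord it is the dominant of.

iii

The chord is a dominant seventh chord on A#.
A dominant resolves down a perfect fifth: A# → D#. In B major, D# is scale degree 3, i.e. iii.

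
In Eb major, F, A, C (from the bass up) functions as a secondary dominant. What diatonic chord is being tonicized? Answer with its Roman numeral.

V

The chord is a major triad on F.
A dominant resolves down a perfect fifth: F → Bb. In Eb major, Bb is scale degree 5, i.e. V.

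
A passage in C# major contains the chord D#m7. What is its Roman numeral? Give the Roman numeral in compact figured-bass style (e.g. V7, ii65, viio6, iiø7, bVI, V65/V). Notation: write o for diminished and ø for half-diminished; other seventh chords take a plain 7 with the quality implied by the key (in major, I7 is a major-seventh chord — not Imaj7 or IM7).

Stacked in thirds the chord is D#-F#-A#-C#: a minor seventh chord on D#.
D# is scale degree 2 in C# major, and a minor seventh chord on that degree is written ii7.

ii7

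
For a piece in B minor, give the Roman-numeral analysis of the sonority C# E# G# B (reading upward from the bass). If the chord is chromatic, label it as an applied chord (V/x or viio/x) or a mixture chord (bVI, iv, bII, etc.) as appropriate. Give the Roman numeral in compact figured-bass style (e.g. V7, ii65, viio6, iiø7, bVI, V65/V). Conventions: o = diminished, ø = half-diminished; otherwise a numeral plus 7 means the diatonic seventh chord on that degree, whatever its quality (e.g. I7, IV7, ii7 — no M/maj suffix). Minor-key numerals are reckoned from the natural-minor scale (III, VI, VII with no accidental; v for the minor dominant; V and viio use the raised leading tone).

V7/V

Stacked in thirds the chord is C#-E#-G#-B: a dominant seventh chord on C#.
C# is not a diatonic chord root with this quality in B minor, but it lies a perfect fifth above F# (V), so the chord functions as an applied dominant of V.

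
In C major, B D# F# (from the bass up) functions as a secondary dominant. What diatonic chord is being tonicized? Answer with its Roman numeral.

iii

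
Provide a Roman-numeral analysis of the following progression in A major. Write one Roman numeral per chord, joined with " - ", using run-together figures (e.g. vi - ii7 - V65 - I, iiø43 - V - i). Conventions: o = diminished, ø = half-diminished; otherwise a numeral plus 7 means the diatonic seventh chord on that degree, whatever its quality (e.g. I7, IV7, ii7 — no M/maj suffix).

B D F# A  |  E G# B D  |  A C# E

ii7 - V7 - I

B-D-F#-A has root B, degree 2 in A major, so ii7.
E-G#-B-D: dominant seventh chord on E = scale degree 5 → V7.
A-C#-E: root A is the tonic; major triad there is I.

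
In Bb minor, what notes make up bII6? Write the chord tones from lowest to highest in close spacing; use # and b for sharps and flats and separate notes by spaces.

Eb Gb Cb

Scale degree 2 in Bb minor is C; lowering it a half step gives Cb. bII6 is the Neapolitan sixth — a major triad on the lowered second degree, here in its customary first inversion.
So the chord is Cb-Eb-Gb.
With the 6 figure the chord is in first inversion; from the bass Eb upward in close position it reads Eb-Gb-Cb.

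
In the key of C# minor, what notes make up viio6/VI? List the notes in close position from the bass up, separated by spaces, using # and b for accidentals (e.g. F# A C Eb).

B D G#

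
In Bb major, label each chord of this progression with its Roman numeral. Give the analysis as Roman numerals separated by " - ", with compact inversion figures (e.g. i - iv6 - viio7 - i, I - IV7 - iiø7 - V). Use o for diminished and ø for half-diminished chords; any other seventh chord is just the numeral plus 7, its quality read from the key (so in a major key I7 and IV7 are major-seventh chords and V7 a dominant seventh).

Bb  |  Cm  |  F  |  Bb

Bb has root Bb, degree 1 in Bb major, so I.
Cm: root C is the supertonic; minor triad there is ii.
F: root F is the dominant; major triad there is V.
Bb has root Bb, degree 1 in Bb major, so I.

I - ii - V - I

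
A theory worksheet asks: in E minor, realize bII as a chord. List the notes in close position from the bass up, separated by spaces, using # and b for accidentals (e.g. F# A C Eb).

Scale degree 2 in E minor is F#; lowering it a half step gives F. bII is the Neapolitan chord — a major triad on the lowered second degree.
So the chord is F-A-C.

F A C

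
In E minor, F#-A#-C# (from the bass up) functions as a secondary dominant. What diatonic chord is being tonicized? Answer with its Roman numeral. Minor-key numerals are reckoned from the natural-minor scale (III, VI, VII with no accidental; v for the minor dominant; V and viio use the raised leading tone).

V

The chord is a major triad on F#.
A dominant resolves down a perfect fifth: F# → B. In E minor, B is scale degree 5, i.e. V.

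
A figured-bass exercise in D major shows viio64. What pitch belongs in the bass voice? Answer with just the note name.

viio in D major has root C#; the chord is C#-E-G.
The figure 64 means second inversion — the fifth is in the bass.

G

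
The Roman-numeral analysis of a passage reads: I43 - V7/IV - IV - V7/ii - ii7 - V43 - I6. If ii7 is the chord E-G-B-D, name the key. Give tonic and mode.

The anchor chord is a minor seventh chord on E, labeled ii7.
Counting down one scale step from E places the tonic on D; a minor seventh chord on degree 2 is diatonic only in major.

D major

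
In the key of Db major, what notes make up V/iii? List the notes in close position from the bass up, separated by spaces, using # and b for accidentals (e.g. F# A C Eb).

The slash means an applied dominant: we want the dominant of iii. In Db major, iii is F minor, and its dominant is built on C.
Building a major triad on C gives C-E-G.

C E G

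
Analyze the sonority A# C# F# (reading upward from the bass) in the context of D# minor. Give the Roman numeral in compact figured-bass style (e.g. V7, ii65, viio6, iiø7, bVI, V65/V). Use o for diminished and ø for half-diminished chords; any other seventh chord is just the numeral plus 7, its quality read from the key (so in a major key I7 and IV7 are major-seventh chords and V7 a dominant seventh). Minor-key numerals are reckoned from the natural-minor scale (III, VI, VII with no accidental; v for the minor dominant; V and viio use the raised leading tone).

Stacked in thirds the chord is F#-A#-C#: a major triad on F#.
In D# minor, F# is the mediant; the diatonic major triad there is III.
With A# in the bass the chord is in first inversion, so the figured bass is 6.

III6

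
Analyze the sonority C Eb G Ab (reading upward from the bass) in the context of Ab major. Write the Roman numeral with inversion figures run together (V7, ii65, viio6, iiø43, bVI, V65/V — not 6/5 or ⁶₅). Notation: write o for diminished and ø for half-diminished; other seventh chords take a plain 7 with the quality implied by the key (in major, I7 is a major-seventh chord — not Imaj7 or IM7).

I65

The pitches Ab-C-Eb-G form a major seventh chord rooted on Ab.
Ab is scale degree 1 in Ab major, and a major seventh chord on that degree is written I7.
With C in the bass the chord is in first inversion, so the figured bass is 65.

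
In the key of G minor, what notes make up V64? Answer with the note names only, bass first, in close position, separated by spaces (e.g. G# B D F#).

In G minor, the fifth degree is D. The dominant is major (leading tone raised), so V is a major triad.
That chord is spelled D-F#-A.
The figured bass 64 indicates second inversion, placing the fifth (A) in the bass: A-D-F#.

A D F#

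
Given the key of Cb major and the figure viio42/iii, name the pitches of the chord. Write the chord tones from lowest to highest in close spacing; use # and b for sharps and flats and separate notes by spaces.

The slash marks an applied leading-tone chord: viio of iii. In Cb major, iii is Eb, so the leading tone to it is D, a half step below.
Building a fully diminished seventh chord on D gives D-F-Ab-Cb.
With the 42 figure the chord is in third inversion; from the bass Cb upward in close position it reads Cb-D-F-Ab.

Cb D F Ab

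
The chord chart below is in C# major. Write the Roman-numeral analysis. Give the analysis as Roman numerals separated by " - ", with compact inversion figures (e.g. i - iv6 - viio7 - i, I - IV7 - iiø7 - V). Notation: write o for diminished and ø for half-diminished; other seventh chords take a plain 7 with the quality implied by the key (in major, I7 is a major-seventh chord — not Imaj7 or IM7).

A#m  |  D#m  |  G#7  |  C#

vi - ii - V7 - I

A#m has root A#, degree 6 in C# major, so vi.
D#m has root D#, degree 2 in C# major, so ii.
G#7 has root G#, degree 5 in C# major, so V7.
C#: major triad on C# = scale degree 1 → I.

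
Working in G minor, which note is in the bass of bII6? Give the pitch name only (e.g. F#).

bII in G minor has root Ab; the chord is Ab-C-Eb.
The figure 6 means first inversion — the third is in the bass.

C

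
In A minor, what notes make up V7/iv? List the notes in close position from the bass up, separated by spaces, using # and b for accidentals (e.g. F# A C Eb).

A C# E G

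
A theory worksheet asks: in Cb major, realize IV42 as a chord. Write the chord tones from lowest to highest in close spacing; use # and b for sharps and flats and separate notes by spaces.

Eb Fb Ab Cb

The numeral's case and figure indicate a major seventh chord. In Cb major its root, the subdominant, is Fb.
Stacking thirds from Fb gives Fb-Ab-Cb-Eb.
With the 42 figure the chord is in third inversion; from the bass Eb upward in close position it reads Eb-Fb-Ab-Cb.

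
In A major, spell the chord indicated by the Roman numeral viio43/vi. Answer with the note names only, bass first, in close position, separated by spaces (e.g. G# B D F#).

viio43/vi is a secondary leading-tone chord. The target vi is F# in A major; the applied chord is rooted a semitone below, on E#.
Building a fully diminished seventh chord on E# gives E#-G#-B-D.
The figured bass 43 indicates second inversion, placing the fifth (B) in the bass: B-D-E#-G#.

B D E# G#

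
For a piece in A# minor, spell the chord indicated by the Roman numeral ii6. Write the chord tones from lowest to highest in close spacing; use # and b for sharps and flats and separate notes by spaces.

D# F## B#

Scale degree 2 in A# minor is B#; here the chord built on it is altered to a minor triad. ii6 is the minor supertonic, borrowed from the parallel major (the Dorian ii).
So the chord is B#-D#-F##.
The figured bass 6 indicates first inversion, placing the third (D#) in the bass: D#-F##-B#.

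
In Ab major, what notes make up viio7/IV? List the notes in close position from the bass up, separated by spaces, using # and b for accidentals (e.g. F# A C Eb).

The slash marks an applied leading-tone chord: viio of IV. In Ab major, IV is Db, so the leading tone to it is C, a half step below.
Building a fully diminished seventh chord on C gives C-Eb-Gb-Bbb.

C Eb Gb Bbb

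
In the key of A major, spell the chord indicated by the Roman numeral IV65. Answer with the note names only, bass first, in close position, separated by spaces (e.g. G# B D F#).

In A major, the fourth degree is D, and the diatonic chord built there is a major seventh chord.
Stacking thirds from D gives D-F#-A-C#.
With the 65 figure the chord is in first inversion; from the bass F# upward in close position it reads F#-A-C#-D.

F# A C# D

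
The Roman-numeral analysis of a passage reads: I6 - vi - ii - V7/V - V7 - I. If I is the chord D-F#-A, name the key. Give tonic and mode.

D major

The anchor chord is a major triad on D, labeled I.
If D is scale degree 1 and the mode makes that degree carry a major triad, the tonic is D and the mode is major.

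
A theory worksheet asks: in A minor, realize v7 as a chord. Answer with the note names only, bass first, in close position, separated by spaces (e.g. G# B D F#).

In A minor, the fifth degree is E, and the diatonic chord built there is a minor seventh chord.
Stacking thirds from E gives E-G-B-D.

E G B D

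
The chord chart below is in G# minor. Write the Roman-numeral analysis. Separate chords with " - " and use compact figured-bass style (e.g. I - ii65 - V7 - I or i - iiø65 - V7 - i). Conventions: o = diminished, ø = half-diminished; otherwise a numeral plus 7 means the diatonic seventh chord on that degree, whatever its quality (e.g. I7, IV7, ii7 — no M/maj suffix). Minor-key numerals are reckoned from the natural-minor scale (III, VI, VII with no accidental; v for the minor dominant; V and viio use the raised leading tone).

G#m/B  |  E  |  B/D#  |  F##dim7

i6 - VI - III6 - viio7

G#m/B: minor triad on G# = scale degree 1 → i6.
E: root E is the submediant; major triad there is VI.
B/D#: major triad on B = scale degree 3 → III6.
F##dim7: root F## is the leading tone; fully diminished seventh chord there is viio7.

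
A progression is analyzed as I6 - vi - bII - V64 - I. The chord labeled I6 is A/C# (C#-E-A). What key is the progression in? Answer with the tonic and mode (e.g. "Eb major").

A major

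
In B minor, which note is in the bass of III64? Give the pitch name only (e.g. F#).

A

III in B minor has root D; the chord is D-F#-A.
The figure 64 means second inversion — the fifth is in the bass.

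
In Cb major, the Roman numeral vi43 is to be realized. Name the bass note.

Eb

vi in Cb major has root Ab; the chord is Ab-Cb-Eb-Gb.
The figure 43 means second inversion — the fifth is in the bass.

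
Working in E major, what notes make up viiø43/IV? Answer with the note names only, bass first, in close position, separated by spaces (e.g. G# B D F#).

D F# G# B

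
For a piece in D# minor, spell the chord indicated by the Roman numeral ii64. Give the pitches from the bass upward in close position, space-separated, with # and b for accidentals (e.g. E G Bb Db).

Scale degree 2 in D# minor is E#; here the chord built on it is altered to a minor triad. ii64 is the minor supertonic, borrowed from the parallel major (the Dorian ii).
So the chord is E#-G#-B#, a minor triad.
With the 64 figure the chord is in second inversion; from the bass B# upward in close position it reads B#-E#-G#.

B# E# G#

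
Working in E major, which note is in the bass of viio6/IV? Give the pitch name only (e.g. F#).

The applied chord viio6/IV is rooted on G#: G#-B-D.
The figure 6 means first inversion — the third is in the bass.

B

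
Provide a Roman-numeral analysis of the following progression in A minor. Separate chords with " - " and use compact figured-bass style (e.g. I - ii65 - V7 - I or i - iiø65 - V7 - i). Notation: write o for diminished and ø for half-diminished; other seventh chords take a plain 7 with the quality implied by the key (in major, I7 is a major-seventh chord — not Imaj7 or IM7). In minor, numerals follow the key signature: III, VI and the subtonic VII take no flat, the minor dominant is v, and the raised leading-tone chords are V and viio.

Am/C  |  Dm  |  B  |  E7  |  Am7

i6 - iv - V/V - V7 - i7

Am/C has root A, degree 1 in A minor, so i6.
Dm has root D, degree 4 in A minor, so iv.
B: a major triad on B, the applied dominant of V → V/V.
E7 has root E, degree 5 in A minor, so V7.
Am7: root A is the tonic; minor seventh chord there is i7.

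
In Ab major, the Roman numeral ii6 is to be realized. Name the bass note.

ii in Ab major has root Bb; the chord is Bb-Db-F.
The figure 6 means first inversion — the third is in the bass.

Db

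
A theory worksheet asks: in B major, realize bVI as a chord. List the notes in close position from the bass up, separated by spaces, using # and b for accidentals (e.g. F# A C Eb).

G B D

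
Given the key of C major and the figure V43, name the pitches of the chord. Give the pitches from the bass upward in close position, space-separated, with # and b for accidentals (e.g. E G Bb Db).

In C major, the dominant is G, and the diatonic chord built there is a dominant seventh chord.
Stacking thirds from G gives G-B-D-F.
The figured bass 43 indicates second inversion, placing the fifth (D) in the bass: D-F-G-B.

D F G B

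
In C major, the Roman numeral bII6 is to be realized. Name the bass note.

F

bII in C major has root Db; the chord is Db-F-Ab.
The figure 6 means first inversion — the third is in the bass.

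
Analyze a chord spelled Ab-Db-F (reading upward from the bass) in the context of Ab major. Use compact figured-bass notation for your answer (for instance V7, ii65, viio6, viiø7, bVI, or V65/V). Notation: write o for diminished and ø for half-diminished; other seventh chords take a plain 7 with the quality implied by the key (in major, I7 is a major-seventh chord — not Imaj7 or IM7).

The pitches Db-F-Ab form a major triad rooted on Db.
In Ab major, Db is the subdominant; the diatonic major triad there is IV.
With Ab in the bass the chord is in second inversion, so the figured bass is 64.

IV64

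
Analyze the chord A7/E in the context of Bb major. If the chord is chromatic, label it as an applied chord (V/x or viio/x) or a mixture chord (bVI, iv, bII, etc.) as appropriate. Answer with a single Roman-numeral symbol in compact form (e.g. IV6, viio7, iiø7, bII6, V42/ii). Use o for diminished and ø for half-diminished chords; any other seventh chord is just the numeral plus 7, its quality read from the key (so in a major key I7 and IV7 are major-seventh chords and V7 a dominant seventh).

V43/iii

The pitches A-C#-E-G form a dominant seventh chord rooted on A.
A is not a diatonic chord root with this quality in Bb major, but it lies a perfect fifth above D (iii), so the chord functions as an applied dominant of iii.
With E in the bass the chord is in second inversion, so the figured bass is 43.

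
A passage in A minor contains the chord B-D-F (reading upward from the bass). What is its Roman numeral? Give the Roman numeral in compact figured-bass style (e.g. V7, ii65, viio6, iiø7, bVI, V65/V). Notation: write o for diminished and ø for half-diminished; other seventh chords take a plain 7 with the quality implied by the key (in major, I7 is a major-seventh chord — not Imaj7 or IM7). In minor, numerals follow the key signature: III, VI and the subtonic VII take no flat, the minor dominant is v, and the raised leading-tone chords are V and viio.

The pitches B-D-F form a diminished triad rooted on B.
B is scale degree 2 in A minor, and a diminished triad on that degree is written iio.

iio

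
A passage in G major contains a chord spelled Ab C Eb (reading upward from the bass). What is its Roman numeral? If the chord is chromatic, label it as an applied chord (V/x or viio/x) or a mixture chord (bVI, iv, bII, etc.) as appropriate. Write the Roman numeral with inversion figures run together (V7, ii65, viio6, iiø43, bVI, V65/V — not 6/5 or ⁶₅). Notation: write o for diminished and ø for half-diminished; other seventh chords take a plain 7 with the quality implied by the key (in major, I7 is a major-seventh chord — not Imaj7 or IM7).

Stacked in thirds the chord is Ab-C-Eb: a major triad on Ab.
Ab is the lowered second degree of G major (diatonic 2 would be A). This is the Neapolitan chord — a major triad on the lowered second degree.

bII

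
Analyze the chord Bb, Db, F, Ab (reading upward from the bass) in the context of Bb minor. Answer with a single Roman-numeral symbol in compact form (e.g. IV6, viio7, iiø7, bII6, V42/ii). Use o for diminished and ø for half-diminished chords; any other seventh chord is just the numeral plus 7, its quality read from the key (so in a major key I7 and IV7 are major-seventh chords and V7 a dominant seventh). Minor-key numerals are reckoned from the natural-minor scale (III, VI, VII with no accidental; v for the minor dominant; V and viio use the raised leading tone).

i7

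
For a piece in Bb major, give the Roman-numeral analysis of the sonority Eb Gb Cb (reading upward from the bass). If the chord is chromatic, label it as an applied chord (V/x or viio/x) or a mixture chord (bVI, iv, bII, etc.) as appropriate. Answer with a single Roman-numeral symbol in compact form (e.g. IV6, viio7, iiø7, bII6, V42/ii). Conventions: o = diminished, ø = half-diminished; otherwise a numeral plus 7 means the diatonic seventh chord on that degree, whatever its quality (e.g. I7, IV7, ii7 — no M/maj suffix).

The pitches Cb-Eb-Gb form a major triad rooted on Cb.
Cb is the lowered second degree of Bb major (diatonic 2 would be C). This is the Neapolitan sixth — a major triad on the lowered second degree, here in its customary first inversion.
With Eb in the bass the chord is in first inversion, so the figured bass is 6.

bII6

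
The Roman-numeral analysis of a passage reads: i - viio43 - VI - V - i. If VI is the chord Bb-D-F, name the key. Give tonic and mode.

The chord Bb is a major triad rooted on Bb; its label is VI.
If Bb is scale degree 6 and the mode makes that degree carry a major triad, the tonic is D and the mode is minor.

D minor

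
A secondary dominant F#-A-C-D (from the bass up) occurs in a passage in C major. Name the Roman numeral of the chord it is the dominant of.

The chord is a dominant seventh chord on D.
A dominant resolves down a perfect fifth: D → G. In C major, G is scale degree 5, i.e. V.

V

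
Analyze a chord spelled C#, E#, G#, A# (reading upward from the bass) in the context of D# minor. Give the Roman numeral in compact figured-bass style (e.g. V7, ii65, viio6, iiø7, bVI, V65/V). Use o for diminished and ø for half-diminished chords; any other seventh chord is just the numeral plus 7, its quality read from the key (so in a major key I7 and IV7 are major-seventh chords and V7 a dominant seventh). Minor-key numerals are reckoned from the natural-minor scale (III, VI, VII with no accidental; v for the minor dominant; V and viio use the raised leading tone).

v65

Stacked in thirds the chord is A#-C#-E#-G#: a minor seventh chord on A#.
In D# minor, A# is the dominant; the diatonic minor seventh chord there is v7.
With C# in the bass the chord is in first inversion, so the figured bass is 65.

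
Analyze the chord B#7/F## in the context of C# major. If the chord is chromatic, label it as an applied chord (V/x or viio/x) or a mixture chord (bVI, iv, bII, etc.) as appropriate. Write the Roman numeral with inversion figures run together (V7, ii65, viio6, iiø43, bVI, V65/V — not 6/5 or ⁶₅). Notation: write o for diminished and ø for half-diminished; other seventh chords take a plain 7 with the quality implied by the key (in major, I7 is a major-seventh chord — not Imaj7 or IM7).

The pitches B#-D##-F##-A# form a dominant seventh chord rooted on B#.
B# is not a diatonic chord root with this quality in C# major, but it lies a perfect fifth above E# (iii), so the chord functions as an applied dominant of iii.
With F## in the bass the chord is in second inversion, so the figured bass is 43.

V43/iii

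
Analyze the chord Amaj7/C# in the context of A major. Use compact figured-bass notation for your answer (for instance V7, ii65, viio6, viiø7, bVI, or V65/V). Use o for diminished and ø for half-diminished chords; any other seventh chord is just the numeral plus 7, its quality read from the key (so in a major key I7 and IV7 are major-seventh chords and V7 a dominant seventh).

I65

The pitches A-C#-E-G# form a major seventh chord rooted on A.
A is scale degree 1 in A major, and a major seventh chord on that degree is written I7.
With C# in the bass the chord is in first inversion, so the figured bass is 65.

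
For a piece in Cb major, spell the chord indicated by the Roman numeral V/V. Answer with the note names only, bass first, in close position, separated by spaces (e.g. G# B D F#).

The slash means an applied dominant: we want the dominant of V. In Cb major, V is Gb major, and its dominant is built on Db.
Building a major triad on Db gives Db-F-Ab.

Db F Ab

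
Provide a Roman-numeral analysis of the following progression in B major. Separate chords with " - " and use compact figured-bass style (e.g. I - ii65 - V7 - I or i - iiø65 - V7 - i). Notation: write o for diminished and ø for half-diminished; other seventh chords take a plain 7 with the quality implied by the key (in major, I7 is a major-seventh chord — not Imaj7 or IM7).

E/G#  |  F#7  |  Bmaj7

IV6 - V7 - I7

E/G#: major triad on E = scale degree 4 → IV6.
F#7: dominant seventh chord on F# = scale degree 5 → V7.
Bmaj7 has root B, degree 1 in B major, so I7.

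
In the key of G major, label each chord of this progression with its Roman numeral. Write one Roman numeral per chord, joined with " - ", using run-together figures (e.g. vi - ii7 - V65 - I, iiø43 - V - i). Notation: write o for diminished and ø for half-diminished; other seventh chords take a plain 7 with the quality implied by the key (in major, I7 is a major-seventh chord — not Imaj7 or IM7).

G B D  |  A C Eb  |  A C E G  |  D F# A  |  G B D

I - iio - ii7 - V - I

G-B-D: root G is the tonic; major triad there is I.
A-C-Eb: A with this quality isn't in the key; it's iio, borrowed from the parallel minor.
A-C-E-G: minor seventh chord on A = scale degree 2 → ii7.
D-F#-A has root D, degree 5 in G major, so V.
G-B-D: root G is the tonic; major triad there is I.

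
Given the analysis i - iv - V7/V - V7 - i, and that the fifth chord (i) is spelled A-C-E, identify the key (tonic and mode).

The chord Am is a minor triad rooted on A; its label is i.
If A is scale degree 1 and the mode makes that degree carry a minor triad, the tonic is A and the mode is minor.

A minor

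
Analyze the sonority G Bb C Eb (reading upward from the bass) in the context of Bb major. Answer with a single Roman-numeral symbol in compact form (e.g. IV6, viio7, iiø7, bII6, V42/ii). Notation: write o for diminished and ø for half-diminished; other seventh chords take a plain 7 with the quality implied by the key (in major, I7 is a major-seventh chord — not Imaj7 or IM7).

ii43

The pitches C-Eb-G-Bb form a minor seventh chord rooted on C.
C is scale degree 2 in Bb major, and a minor seventh chord on that degree is written ii7.
With G in the bass the chord is in second inversion, so the figured bass is 43.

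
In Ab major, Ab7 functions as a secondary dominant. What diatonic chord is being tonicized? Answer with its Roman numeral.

IV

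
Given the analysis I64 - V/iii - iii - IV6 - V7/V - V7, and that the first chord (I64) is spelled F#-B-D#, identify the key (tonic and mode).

The chord B/F# is a major triad rooted on B; its label is I64.
If B is scale degree 1 and the mode makes that degree carry a major triad, the tonic is B and the mode is major.

B major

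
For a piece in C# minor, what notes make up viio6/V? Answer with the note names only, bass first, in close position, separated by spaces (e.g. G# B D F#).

The slash marks an applied leading-tone chord: viio of V. In C# minor, V is G#, so the leading tone to it is F##, a half step below.
Building a diminished triad on F## gives F##-A#-C#.
The figured bass 6 indicates first inversion, placing the third (A#) in the bass: A#-C#-F##.

A# C# F##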